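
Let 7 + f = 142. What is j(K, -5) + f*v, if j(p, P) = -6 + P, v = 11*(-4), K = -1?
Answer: -5951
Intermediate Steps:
f = 135 (f = -7 + 142 = 135)
v = -44
j(K, -5) + f*v = (-6 - 5) + 135*(-44) = -11 - 5940 = -5951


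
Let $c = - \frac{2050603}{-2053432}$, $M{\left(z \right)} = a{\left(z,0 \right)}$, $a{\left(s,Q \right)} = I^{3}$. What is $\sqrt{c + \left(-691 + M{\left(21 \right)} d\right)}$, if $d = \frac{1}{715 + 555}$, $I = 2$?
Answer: $\frac{i \sqrt{293287871412707684710}}{651964660} \approx 26.268 i$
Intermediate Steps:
$a{\left(s,Q \right)} = 8$ ($a{\left(s,Q \right)} = 2^{3} = 8$)
$M{\left(z \right)} = 8$
$d = \frac{1}{1270} \approx 0.0007874$
$c = \frac{2050603}{2053432}$ ($c = \left(-2050603\right) \left(- \frac{1}{2053432}\right) = \frac{2050603}{2053432} \approx 0.99862$)
$\sqrt{c + \left(-691 + M{\left(21 \right)} d\right)} = \sqrt{\frac{2050603}{2053432} + \left(-691 + 8 \cdot \frac{1}{1270}\right)} = \sqrt{\frac{2050603}{2053432} + \left(-691 + \frac{4}{635}\right)} = \sqrt{\frac{2050603}{2053432} - \frac{438781}{635}} = \sqrt{- \frac{899704813487}{1303929320}} = \frac{i \sqrt{293287871412707684710}}{651964660}$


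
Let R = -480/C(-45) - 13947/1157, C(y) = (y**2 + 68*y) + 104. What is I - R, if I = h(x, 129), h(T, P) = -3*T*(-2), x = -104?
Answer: -659722911/1077167 ≈ -612.46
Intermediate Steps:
h(T, P) = 6*T
I = -624 (I = 6*(-104) = -624)
C(y) = 104 + y**2 + 68*y
R = -12429297/1077167 (R = -480/(104 + (-45)**2 + 68*(-45)) - 13947/1157 = -480/(104 + 2025 - 3060) - 13947*1/1157 = -480/(-931) - 13947/1157 = -480*(-1/931) - 13947/1157 = 480/931 - 13947/1157 = -12429297/1077167 ≈ -11.539)
I - R = -624 - 1*(-12429297/1077167) = -624 + 12429297/1077167 = -659722911/1077167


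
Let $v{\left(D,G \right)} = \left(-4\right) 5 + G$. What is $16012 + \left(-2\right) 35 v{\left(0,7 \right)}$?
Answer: $16922$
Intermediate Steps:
$v{\left(D,G \right)} = -20 + G$
$16012 + \left(-2\right) 35 v{\left(0,7 \right)} = 16012 + \left(-2\right) 35 \left(-20 + 7\right) = 16012 - -910 = 16012 + 910 = 16922$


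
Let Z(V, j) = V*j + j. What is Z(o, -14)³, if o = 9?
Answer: -2744000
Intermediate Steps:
Z(V, j) = j + V*j
Z(o, -14)³ = (-14*(1 + 9))³ = (-14*10)³ = (-140)³ = -2744000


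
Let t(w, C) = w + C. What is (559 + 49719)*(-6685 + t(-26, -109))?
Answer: -342895960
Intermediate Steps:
t(w, C) = C + w
(559 + 49719)*(-6685 + t(-26, -109)) = (559 + 49719)*(-6685 + (-109 - 26)) = 50278*(-6685 - 135) = 50278*(-6820) = -342895960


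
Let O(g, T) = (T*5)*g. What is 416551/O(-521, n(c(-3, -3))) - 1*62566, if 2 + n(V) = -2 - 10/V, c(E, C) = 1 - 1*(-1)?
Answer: -1466443319/23445 ≈ -62548.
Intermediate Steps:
c(E, C) = 2 (c(E, C) = 1 + 1 = 2)
n(V) = -4 - 10/V (n(V) = -2 + (-2 - 10/V) = -4 - 10/V)
O(g, T) = 5*T*g (O(g, T) = (5*T)*g = 5*T*g)
416551/O(-521, n(c(-3, -3))) - 1*62566 = 416551/((5*(-4 - 10/2)*(-521))) - 1*62566 = 416551/((5*(-4 - 10*½)*(-521))) - 62566 = 416551/((5*(-4 - 5)*(-521))) - 62566 = 416551/((5*(-9)*(-521))) - 62566 = 416551/23445 - 62566 = -1466443319/23445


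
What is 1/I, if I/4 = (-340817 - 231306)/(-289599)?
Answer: 289599/2288492 ≈ 0.12655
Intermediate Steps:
I = 2288492/289599 (I = 4*((-340817 - 231306)/(-289599)) = 4*(-572123*(-1/289599)) = 4*(572123/289599) = 2288492/289599 ≈ 7.9023)
1/I = 1/(2288492/289599) = 289599/2288492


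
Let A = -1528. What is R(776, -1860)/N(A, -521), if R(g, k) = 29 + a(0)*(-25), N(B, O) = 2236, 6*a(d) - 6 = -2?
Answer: 37/6708 ≈ 0.0055158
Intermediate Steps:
a(d) = 2/3 (a(d) = 1 + (1/6)*(-2) = 1 - 1/3 = 2/3)
R(g, k) = 37/3 (R(g, k) = 29 + (2/3)*(-25) = 29 - 50/3 = 37/3)
R(776, -1860)/N(A, -521) = (37/3)/2236 = (37/3)*(1/2236) = 37/6708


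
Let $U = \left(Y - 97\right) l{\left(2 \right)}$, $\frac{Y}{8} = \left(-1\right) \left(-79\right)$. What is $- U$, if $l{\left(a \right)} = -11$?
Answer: $5885$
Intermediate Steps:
$Y = 632$ ($Y = 8 \left(\left(-1\right) \left(-79\right)\right) = 8 \cdot 79 = 632$)
$U = -5885$ ($U = \left(632 - 97\right) \left(-11\right) = 535 \left(-11\right) = -5885$)
$- U = \left(-1\right) \left(-5885\right) = 5885$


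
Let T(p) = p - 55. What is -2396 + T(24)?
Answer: -2427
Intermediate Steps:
T(p) = -55 + p
-2396 + T(24) = -2396 + (-55 + 24) = -2396 - 31 = -2427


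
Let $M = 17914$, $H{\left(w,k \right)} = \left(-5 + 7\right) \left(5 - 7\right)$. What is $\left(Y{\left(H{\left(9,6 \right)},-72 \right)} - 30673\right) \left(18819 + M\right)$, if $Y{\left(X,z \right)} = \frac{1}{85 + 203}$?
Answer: $- \frac{324492820259}{288} \approx -1.1267 \cdot 10^{9}$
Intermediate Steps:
$H{\left(w,k \right)} = -4$ ($H{\left(w,k \right)} = 2 \left(-2\right) = -4$)
$Y{\left(X,z \right)} = \frac{1}{288}$
$\left(Y{\left(H{\left(9,6 \right)},-72 \right)} - 30673\right) \left(18819 + M\right) = \left(\frac{1}{288} - 30673\right) \left(18819 + 17914\right) = \left(- \frac{8833823}{288}\right) 36733 = - \frac{324492820259}{288}$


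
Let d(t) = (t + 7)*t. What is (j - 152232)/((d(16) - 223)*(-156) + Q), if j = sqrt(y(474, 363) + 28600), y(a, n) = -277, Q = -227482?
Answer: 76116/125051 - 3*sqrt(3147)/250102 ≈ 0.60801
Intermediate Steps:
j = 3*sqrt(3147) (j = sqrt(-277 + 28600) = sqrt(28323) = 3*sqrt(3147) ≈ 168.29)
d(t) = t*(7 + t) (d(t) = (7 + t)*t = t*(7 + t))
(j - 152232)/((d(16) - 223)*(-156) + Q) = (3*sqrt(3147) - 152232)/((16*(7 + 16) - 223)*(-156) - 227482) = (-152232 + 3*sqrt(3147))/((16*23 - 223)*(-156) - 227482) = (-152232 + 3*sqrt(3147))/((368 - 223)*(-156) - 227482) = (-152232 + 3*sqrt(3147))/(145*(-156) - 227482) = (-152232 + 3*sqrt(3147))/(-22620 - 227482) = (-152232 + 3*sqrt(3147))/(-250102) = (-152232 + 3*sqrt(3147))*(-1/250102) = 76116/125051 - 3*sqrt(3147)/250102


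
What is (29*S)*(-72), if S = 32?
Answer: -66816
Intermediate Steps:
(29*S)*(-72) = (29*32)*(-72) = 928*(-72) = -66816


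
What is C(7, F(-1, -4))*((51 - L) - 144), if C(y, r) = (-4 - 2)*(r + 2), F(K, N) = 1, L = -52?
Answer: 738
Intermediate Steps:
C(y, r) = -12 - 6*r (C(y, r) = -6*(2 + r) = -12 - 6*r)
C(7, F(-1, -4))*((51 - L) - 144) = (-12 - 6*1)*((51 - 1*(-52)) - 144) = (-12 - 6)*((51 + 52) - 144) = -18*(103 - 144) = -18*(-41) = 738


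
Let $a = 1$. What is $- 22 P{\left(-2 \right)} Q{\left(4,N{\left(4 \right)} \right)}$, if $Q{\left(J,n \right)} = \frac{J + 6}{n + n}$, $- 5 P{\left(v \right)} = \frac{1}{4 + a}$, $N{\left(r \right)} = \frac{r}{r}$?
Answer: $\frac{22}{5} \approx 4.4$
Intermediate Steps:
$N{\left(r \right)} = 1$
$P{\left(v \right)} = - \frac{1}{25}$ ($P{\left(v \right)} = - \frac{1}{5 \left(4 + 1\right)} = - \frac{1}{5 \cdot 5} = \left(- \frac{1}{5}\right) \frac{1}{5} = - \frac{1}{25}$)
$Q{\left(J,n \right)} = \frac{6 + J}{2 n}$
$- 22 P{\left(-2 \right)} Q{\left(4,N{\left(4 \right)} \right)} = \left(-22\right) \left(- \frac{1}{25}\right) \frac{6 + 4}{2 \cdot 1} = \frac{22 \cdot \frac{1}{2} \cdot 1 \cdot 10}{25} = \frac{22}{25} \cdot 5 = \frac{22}{5}$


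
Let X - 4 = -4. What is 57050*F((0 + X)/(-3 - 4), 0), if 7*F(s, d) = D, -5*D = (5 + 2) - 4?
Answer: -4890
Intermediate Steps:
X = 0 (X = 4 - 4 = 0)
D = -3/5 (D = -((5 + 2) - 4)/5 = -(7 - 4)/5 = -1/5*3 = -3/5 ≈ -0.60000)
F(s, d) = -3/35 (F(s, d) = (1/7)*(-3/5) = -3/35)
57050*F((0 + X)/(-3 - 4), 0) = 57050*(-3/35) = -4890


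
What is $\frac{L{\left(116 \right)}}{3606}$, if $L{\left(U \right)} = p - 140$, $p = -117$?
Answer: $- \frac{257}{3606} \approx -0.07127$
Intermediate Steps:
$L{\left(U \right)} = -257$ ($L{\left(U \right)} = -117 - 140 = -257$)
$\frac{L{\left(116 \right)}}{3606} = - \frac{257}{3606}$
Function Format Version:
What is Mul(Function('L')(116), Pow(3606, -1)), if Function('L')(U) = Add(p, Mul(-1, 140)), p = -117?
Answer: Rational(-257, 3606) ≈ -0.071270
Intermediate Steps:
Function('L')(U) = -257 (Function('L')(U) = Add(-117, Mul(-1, 140)) = Add(-117, -140) = -257)
Mul(Function('L')(116), Pow(3606, -1)) = Mul(-257, Pow(3606, -1)) = Mul(-257, Rational(1, 3606)) = Rational(-257, 3606)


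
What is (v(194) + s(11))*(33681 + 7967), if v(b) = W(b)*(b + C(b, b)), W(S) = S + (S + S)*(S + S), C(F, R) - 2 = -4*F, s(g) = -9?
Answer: -3641203384752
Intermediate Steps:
C(F, R) = 2 - 4*F
W(S) = S + 4*S² (W(S) = S + (2*S)*(2*S) = S + 4*S²)
v(b) = b*(1 + 4*b)*(2 - 3*b) (v(b) = (b*(1 + 4*b))*(b + (2 - 4*b)) = (b*(1 + 4*b))*(2 - 3*b) = b*(1 + 4*b)*(2 - 3*b))
(v(194) + s(11))*(33681 + 7967) = (194*(2 - 12*194² + 5*194) - 9)*(33681 + 7967) = (194*(2 - 12*37636 + 970) - 9)*41648 = (194*(2 - 451632 + 970) - 9)*41648 = (194*(-450660) - 9)*41648 = (-87428040 - 9)*41648 = -87428049*41648 = -3641203384752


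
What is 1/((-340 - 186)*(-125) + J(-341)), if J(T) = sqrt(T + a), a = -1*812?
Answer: 65750/4323063653 - I*sqrt(1153)/4323063653 ≈ 1.5209e-5 - 7.8546e-9*I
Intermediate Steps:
a = -812
J(T) = sqrt(-812 + T) (J(T) = sqrt(T - 812) = sqrt(-812 + T))
1/((-340 - 186)*(-125) + J(-341)) = 1/((-340 - 186)*(-125) + sqrt(-812 - 341)) = 1/(-526*(-125) + sqrt(-1153)) = 1/(65750 + I*sqrt(1153))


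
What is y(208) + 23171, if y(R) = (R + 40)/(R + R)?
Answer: 1204923/52 ≈ 23172.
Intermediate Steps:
y(R) = (40 + R)/(2*R) (y(R) = (40 + R)/((2*R)) = (40 + R)*(1/(2*R)) = (40 + R)/(2*R))
y(208) + 23171 = (1/2)*(40 + 208)/208 + 23171 = (1/2)*(1/208)*248 + 23171 = 31/52 + 23171 = 1204923/52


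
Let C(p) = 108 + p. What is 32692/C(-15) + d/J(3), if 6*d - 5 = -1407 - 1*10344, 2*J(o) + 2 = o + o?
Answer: -38893/62 ≈ -627.31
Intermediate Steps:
J(o) = -1 + o (J(o) = -1 + (o + o)/2 = -1 + (2*o)/2 = -1 + o)
d = -5873/3 (d = ⅚ + (-1407 - 1*10344)/6 = ⅚ + (-1407 - 10344)/6 = ⅚ + (⅙)*(-11751) = ⅚ - 3917/2 = -5873/3 ≈ -1957.7)
32692/C(-15) + d/J(3) = 32692/(108 - 15) - 5873/(3*(-1 + 3)) = 32692/93 - 5873/3/2 = 32692*(1/93) - 5873/3*½ = 32692/93 - 5873/6 = -38893/62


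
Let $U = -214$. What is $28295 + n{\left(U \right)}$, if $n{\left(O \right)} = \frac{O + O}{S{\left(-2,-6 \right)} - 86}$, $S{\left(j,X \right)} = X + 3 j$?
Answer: $\frac{1386669}{49} \approx 28299.0$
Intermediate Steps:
$n{\left(O \right)} = - \frac{O}{49}$ ($n{\left(O \right)} = \frac{O + O}{\left(-6 + 3 \left(-2\right)\right) - 86} = \frac{2 O}{\left(-6 - 6\right) - 86} = \frac{2 O}{-12 - 86} = \frac{2 O}{-98} = 2 O \left(- \frac{1}{98}\right) = - \frac{O}{49}$)
$28295 + n{\left(U \right)} = 28295 - - \frac{214}{49} = 28295 + \frac{214}{49} = \frac{1386669}{49}$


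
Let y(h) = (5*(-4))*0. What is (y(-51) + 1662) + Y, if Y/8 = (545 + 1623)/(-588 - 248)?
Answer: 343022/209 ≈ 1641.3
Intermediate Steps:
y(h) = 0 (y(h) = -20*0 = 0)
Y = -4336/209 (Y = 8*((545 + 1623)/(-588 - 248)) = 8*(2168/(-836)) = 8*(2168*(-1/836)) = 8*(-542/209) = -4336/209 ≈ -20.746)
(y(-51) + 1662) + Y = (0 + 1662) - 4336/209 = 1662 - 4336/209 = 343022/209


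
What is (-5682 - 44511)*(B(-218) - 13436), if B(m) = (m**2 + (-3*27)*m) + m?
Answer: -2586344904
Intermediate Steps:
B(m) = m**2 - 80*m (B(m) = (m**2 - 81*m) + m = m**2 - 80*m)
(-5682 - 44511)*(B(-218) - 13436) = (-5682 - 44511)*(-218*(-80 - 218) - 13436) = -50193*(-218*(-298) - 13436) = -50193*(64964 - 13436) = -50193*51528 = -2586344904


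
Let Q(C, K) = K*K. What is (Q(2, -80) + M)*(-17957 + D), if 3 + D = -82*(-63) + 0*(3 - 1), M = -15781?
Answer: 120020514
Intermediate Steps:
D = 5163 (D = -3 + (-82*(-63) + 0*(3 - 1)) = -3 + (5166 + 0*2) = -3 + (5166 + 0) = -3 + 5166 = 5163)
Q(C, K) = K²
(Q(2, -80) + M)*(-17957 + D) = ((-80)² - 15781)*(-17957 + 5163) = (6400 - 15781)*(-12794) = -9381*(-12794) = 120020514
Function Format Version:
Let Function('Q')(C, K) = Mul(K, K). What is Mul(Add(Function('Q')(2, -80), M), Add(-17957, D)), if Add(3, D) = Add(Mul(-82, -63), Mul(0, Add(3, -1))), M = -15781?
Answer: 120020514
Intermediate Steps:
D = 5163 (D = Add(-3, Add(Mul(-82, -63), Mul(0, Add(3, -1)))) = Add(-3, Add(5166, Mul(0, 2))) = Add(-3, Add(5166, 0)) = Add(-3, 5166) = 5163)
Function('Q')(C, K) = Pow(K, 2)
Mul(Add(Function('Q')(2, -80), M), Add(-17957, D)) = Mul(Add(Pow(-80, 2), -15781), Add(-17957, 5163)) = Mul(Add(6400, -15781), -12794) = Mul(-9381, -12794) = 120020514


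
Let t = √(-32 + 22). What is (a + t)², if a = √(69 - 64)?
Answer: -5 + 10*I*√2 ≈ -5.0 + 14.142*I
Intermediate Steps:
t = I*√10 (t = √(-10) = I*√10 ≈ 3.1623*I)
a = √5 ≈ 2.2361
(a + t)² = (√5 + I*√10)²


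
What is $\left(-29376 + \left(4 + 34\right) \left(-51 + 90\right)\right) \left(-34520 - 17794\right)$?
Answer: $1459246716$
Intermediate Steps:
$\left(-29376 + \left(4 + 34\right) \left(-51 + 90\right)\right) \left(-34520 - 17794\right) = \left(-29376 + 38 \cdot 39\right) \left(-52314\right) = \left(-29376 + 1482\right) \left(-52314\right) = \left(-27894\right) \left(-52314\right) = 1459246716$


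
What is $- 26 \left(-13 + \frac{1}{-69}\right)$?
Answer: $\frac{23348}{69} \approx 338.38$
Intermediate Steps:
$- 26 \left(-13 + \frac{1}{-69}\right) = - 26 \left(-13 - \frac{1}{69}\right) = \left(-26\right) \left(- \frac{898}{69}\right) = \frac{23348}{69}$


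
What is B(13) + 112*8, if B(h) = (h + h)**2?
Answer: 1572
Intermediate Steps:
B(h) = 4*h**2 (B(h) = (2*h)**2 = 4*h**2)
B(13) + 112*8 = 4*13**2 + 112*8 = 4*169 + 896 = 676 + 896 = 1572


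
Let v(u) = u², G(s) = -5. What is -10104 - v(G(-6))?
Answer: -10129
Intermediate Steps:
-10104 - v(G(-6)) = -10104 - 1*(-5)² = -10104 - 1*25 = -10104 - 25 = -10129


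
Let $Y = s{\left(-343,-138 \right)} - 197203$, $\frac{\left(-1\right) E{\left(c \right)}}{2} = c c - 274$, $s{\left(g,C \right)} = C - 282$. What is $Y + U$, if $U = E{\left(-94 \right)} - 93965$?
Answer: $-308712$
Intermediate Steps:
$s{\left(g,C \right)} = -282 + C$
$E{\left(c \right)} = 548 - 2 c^{2}$ ($E{\left(c \right)} = - 2 \left(c c - 274\right) = - 2 \left(c^{2} - 274\right) = - 2 \left(-274 + c^{2}\right) = 548 - 2 c^{2}$)
$Y = -197623$ ($Y = \left(-282 - 138\right) - 197203 = -420 - 197203 = -197623$)
$U = -111089$ ($U = \left(548 - 2 \left(-94\right)^{2}\right) - 93965 = \left(548 - 17672\right) - 93965 = -17124 - 93965 = -111089$)
$Y + U = -197623 - 111089 = -308712$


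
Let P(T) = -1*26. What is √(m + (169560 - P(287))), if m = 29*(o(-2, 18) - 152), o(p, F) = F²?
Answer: √174574 ≈ 417.82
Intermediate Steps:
P(T) = -26
m = 4988 (m = 29*(18² - 152) = 29*(324 - 152) = 29*172 = 4988)
√(m + (169560 - P(287))) = √(4988 + (169560 - 1*(-26))) = √(4988 + (169560 + 26)) = √(4988 + 169586) = √174574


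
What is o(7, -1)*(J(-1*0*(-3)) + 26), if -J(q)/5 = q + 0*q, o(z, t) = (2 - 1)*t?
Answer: -26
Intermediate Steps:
o(z, t) = t (o(z, t) = 1*t = t)
J(q) = -5*q (J(q) = -5*(q + 0*q) = -5*(q + 0) = -5*q)
o(7, -1)*(J(-1*0*(-3)) + 26) = -(-5*(-1*0)*(-3) + 26) = -(-0*(-3) + 26) = -(-5*0 + 26) = -(0 + 26) = -1*26 = -26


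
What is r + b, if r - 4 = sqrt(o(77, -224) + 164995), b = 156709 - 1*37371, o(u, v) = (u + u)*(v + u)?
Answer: 119342 + sqrt(142357) ≈ 1.1972e+5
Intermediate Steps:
o(u, v) = 2*u*(u + v) (o(u, v) = (2*u)*(u + v) = 2*u*(u + v))
b = 119338 (b = 156709 - 37371 = 119338)
r = 4 + sqrt(142357) (r = 4 + sqrt(2*77*(77 - 224) + 164995) = 4 + sqrt(2*77*(-147) + 164995) = 4 + sqrt(-22638 + 164995) = 4 + sqrt(142357) ≈ 381.30)
r + b = (4 + sqrt(142357)) + 119338 = 119342 + sqrt(142357)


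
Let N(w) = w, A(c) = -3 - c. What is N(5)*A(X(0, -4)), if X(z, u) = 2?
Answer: -25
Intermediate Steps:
N(5)*A(X(0, -4)) = 5*(-3 - 1*2) = 5*(-3 - 2) = 5*(-5) = -25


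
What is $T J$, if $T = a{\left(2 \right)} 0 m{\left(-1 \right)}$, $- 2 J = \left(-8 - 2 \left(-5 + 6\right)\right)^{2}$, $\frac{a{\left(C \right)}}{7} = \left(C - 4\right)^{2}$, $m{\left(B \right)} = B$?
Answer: $0$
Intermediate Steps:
$a{\left(C \right)} = 7 \left(-4 + C\right)^{2}$ ($a{\left(C \right)} = 7 \left(C - 4\right)^{2} = 7 \left(-4 + C\right)^{2}$)
$J = -50$ ($J = - \frac{\left(-8 - 2 \left(-5 + 6\right)\right)^{2}}{2} = - \frac{\left(-8 - 2\right)^{2}}{2} = - \frac{\left(-10\right)^{2}}{2} = \left(- \frac{1}{2}\right) 100 = -50$)
$T = 0$ ($T = 7 \left(-4 + 2\right)^{2} \cdot 0 \left(-1\right) = 7 \left(-2\right)^{2} \cdot 0 \left(-1\right) = 7 \cdot 4 \cdot 0 \left(-1\right) = 28 \cdot 0 \left(-1\right) = 0 \left(-1\right) = 0$)
$T J = 0 \left(-50\right) = 0$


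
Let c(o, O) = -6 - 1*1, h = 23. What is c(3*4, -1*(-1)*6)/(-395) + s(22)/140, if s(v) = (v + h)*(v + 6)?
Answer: 3562/395 ≈ 9.0177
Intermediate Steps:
c(o, O) = -7 (c(o, O) = -6 - 1 = -7)
s(v) = (6 + v)*(23 + v) (s(v) = (v + 23)*(v + 6) = (23 + v)*(6 + v) = (6 + v)*(23 + v))
c(3*4, -1*(-1)*6)/(-395) + s(22)/140 = -7/(-395) + (138 + 22² + 29*22)/140 = -7*(-1/395) + (138 + 484 + 638)*(1/140) = 7/395 + 1260*(1/140) = 7/395 + 9 = 3562/395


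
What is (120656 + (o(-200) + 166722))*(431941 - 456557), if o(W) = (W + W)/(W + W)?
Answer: -7074121464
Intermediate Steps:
o(W) = 1 (o(W) = (2*W)/((2*W)) = (2*W)*(1/(2*W)) = 1)
(120656 + (o(-200) + 166722))*(431941 - 456557) = (120656 + (1 + 166722))*(431941 - 456557) = (120656 + 166723)*(-24616) = 287379*(-24616) = -7074121464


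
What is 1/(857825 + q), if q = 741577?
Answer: 1/1599402 ≈ 6.2523e-7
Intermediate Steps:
1/(857825 + q) = 1/(857825 + 741577) = 1/1599402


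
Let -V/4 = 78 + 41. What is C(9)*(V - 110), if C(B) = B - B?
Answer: 0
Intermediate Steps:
V = -476 (V = -4*(78 + 41) = -4*119 = -476)
C(B) = 0
C(9)*(V - 110) = 0*(-476 - 110) = 0*(-586) = 0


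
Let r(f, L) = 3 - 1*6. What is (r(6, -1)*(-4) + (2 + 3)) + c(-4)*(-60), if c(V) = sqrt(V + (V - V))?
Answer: 17 - 120*I ≈ 17.0 - 120.0*I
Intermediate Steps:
r(f, L) = -3 (r(f, L) = 3 - 6 = -3)
c(V) = sqrt(V) (c(V) = sqrt(V + 0) = sqrt(V))
(r(6, -1)*(-4) + (2 + 3)) + c(-4)*(-60) = (-3*(-4) + (2 + 3)) + sqrt(-4)*(-60) = (12 + 5) + (2*I)*(-60) = 17 - 120*I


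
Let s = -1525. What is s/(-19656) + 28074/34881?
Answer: 28810289/32648616 ≈ 0.88243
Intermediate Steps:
s/(-19656) + 28074/34881 = -1525/(-19656) + 28074/34881 = -1525*(-1/19656) + 28074*(1/34881) = 1525/19656 + 9358/11627 = 28810289/32648616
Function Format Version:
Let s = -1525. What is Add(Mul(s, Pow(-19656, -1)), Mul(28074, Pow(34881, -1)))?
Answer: Rational(28810289, 32648616) ≈ 0.88243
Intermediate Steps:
Add(Mul(s, Pow(-19656, -1)), Mul(28074, Pow(34881, -1))) = Add(Mul(-1525, Pow(-19656, -1)), Mul(28074, Pow(34881, -1))) = Add(Mul(-1525, Rational(-1, 19656)), Mul(28074, Rational(1, 34881))) = Add(Rational(1525, 19656), Rational(9358, 11627)) = Rational(28810289, 32648616)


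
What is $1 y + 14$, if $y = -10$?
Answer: $4$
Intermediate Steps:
$1 y + 14 = 1 \left(-10\right) + 14 = -10 + 14 = 4$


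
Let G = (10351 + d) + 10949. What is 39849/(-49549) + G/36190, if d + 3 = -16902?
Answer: -244873491/358635662 ≈ -0.68279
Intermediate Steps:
d = -16905 (d = -3 - 16902 = -16905)
G = 4395 (G = (10351 - 16905) + 10949 = -6554 + 10949 = 4395)
39849/(-49549) + G/36190 = 39849/(-49549) + 4395/36190 = 39849*(-1/49549) + 4395*(1/36190) = -39849/49549 + 879/7238 = -244873491/358635662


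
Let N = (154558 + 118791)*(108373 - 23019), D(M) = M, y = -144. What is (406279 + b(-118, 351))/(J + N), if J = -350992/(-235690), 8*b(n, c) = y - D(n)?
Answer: 191510263035/10997969731475464 ≈ 1.7413e-5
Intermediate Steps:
b(n, c) = -18 - n/8 (b(n, c) = (-144 - n)/8 = -18 - n/8)
N = 23331430546 (N = 273349*85354 = 23331430546)
J = 175496/117845 (J = -350992*(-1/235690) = 175496/117845 ≈ 1.4892)
(406279 + b(-118, 351))/(J + N) = (406279 + (-18 - ⅛*(-118)))/(175496/117845 + 23331430546) = (406279 + (-18 + 59/4))/(2749492432868866/117845) = (406279 - 13/4)*(117845/2749492432868866) = (1625103/4)*(117845/2749492432868866) = 191510263035/10997969731475464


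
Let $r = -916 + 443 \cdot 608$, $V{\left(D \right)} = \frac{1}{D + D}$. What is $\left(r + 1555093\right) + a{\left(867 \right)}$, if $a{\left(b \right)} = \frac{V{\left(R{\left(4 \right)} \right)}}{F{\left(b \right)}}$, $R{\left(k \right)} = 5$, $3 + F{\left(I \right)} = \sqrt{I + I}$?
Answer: $\frac{10485245751}{5750} + \frac{17 \sqrt{6}}{17250} \approx 1.8235 \cdot 10^{6}$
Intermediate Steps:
$F{\left(I \right)} = -3 + \sqrt{2} \sqrt{I}$ ($F{\left(I \right)} = -3 + \sqrt{I + I} = -3 + \sqrt{2 I} = -3 + \sqrt{2} \sqrt{I}$)
$V{\left(D \right)} = \frac{1}{2 D}$
$r = 268428$ ($r = -916 + 269344 = 268428$)
$a{\left(b \right)} = \frac{1}{10 \left(-3 + \sqrt{2} \sqrt{b}\right)}$ ($a{\left(b \right)} = \frac{\frac{1}{2} \cdot \frac{1}{5}}{-3 + \sqrt{2} \sqrt{b}} = \frac{1}{10 \left(-3 + \sqrt{2} \sqrt{b}\right)}$)
$\left(r + 1555093\right) + a{\left(867 \right)} = \left(268428 + 1555093\right) + \frac{1}{10 \left(-3 + \sqrt{2} \sqrt{867}\right)} = 1823521 + \frac{1}{10 \left(-3 + \sqrt{2} \cdot 17 \sqrt{3}\right)} = 1823521 + \frac{1}{10 \left(-3 + 17 \sqrt{6}\right)}$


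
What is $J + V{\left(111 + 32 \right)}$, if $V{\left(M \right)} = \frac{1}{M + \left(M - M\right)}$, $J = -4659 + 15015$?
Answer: $\frac{1480909}{143} \approx 10356.0$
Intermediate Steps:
$J = 10356$
$V{\left(M \right)} = \frac{1}{M}$ ($V{\left(M \right)} = \frac{1}{M + 0} = \frac{1}{M}$)
$J + V{\left(111 + 32 \right)} = 10356 + \frac{1}{111 + 32} = 10356 + \frac{1}{143} = \frac{1480909}{143}$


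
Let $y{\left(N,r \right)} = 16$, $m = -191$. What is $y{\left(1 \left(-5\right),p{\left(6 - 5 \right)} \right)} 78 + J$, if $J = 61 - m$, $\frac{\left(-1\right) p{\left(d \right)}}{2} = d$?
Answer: $1500$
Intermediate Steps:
$p{\left(d \right)} = - 2 d$
$J = 252$ ($J = 61 - -191 = 61 + 191 = 252$)
$y{\left(1 \left(-5\right),p{\left(6 - 5 \right)} \right)} 78 + J = 16 \cdot 78 + 252 = 1248 + 252 = 1500$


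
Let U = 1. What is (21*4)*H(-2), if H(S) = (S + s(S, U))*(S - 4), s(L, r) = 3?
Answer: -504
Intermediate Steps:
H(S) = (-4 + S)*(3 + S) (H(S) = (S + 3)*(S - 4) = (3 + S)*(-4 + S) = (-4 + S)*(3 + S))
(21*4)*H(-2) = (21*4)*(-12 + (-2)² - 1*(-2)) = 84*(-12 + 4 + 2) = 84*(-6) = -504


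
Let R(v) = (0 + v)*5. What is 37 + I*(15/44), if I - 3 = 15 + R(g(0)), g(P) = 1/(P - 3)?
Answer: 1873/44 ≈ 42.568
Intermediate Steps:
g(P) = 1/(-3 + P)
R(v) = 5*v (R(v) = v*5 = 5*v)
I = 49/3 (I = 3 + (15 + 5/(-3 + 0)) = 3 + (15 + 5/(-3)) = 3 + (15 + 5*(-1/3)) = 3 + (15 - 5/3) = 3 + 40/3 = 49/3 ≈ 16.333)
37 + I*(15/44) = 37 + 49*(15/44)/3 = 37 + 49*(15*(1/44))/3 = 37 + (49/3)*(15/44) = 37 + 245/44 = 1873/44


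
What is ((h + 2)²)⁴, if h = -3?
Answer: 1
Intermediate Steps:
((h + 2)²)⁴ = ((-3 + 2)²)⁴ = ((-1)²)⁴ = 1⁴ = 1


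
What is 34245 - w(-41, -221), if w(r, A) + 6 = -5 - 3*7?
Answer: 34277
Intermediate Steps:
w(r, A) = -32 (w(r, A) = -6 + (-5 - 3*7) = -6 + (-5 - 21) = -6 - 26 = -32)
34245 - w(-41, -221) = 34245 - 1*(-32) = 34245 + 32 = 34277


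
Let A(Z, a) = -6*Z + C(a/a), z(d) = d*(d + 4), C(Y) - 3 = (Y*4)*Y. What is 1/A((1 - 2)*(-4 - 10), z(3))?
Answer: -1/77 ≈ -0.012987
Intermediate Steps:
C(Y) = 3 + 4*Y² (C(Y) = 3 + (Y*4)*Y = 3 + (4*Y)*Y = 3 + 4*Y²)
z(d) = d*(4 + d)
A(Z, a) = 7 - 6*Z (A(Z, a) = -6*Z + (3 + 4*(a/a)²) = -6*Z + (3 + 4*1²) = -6*Z + (3 + 4*1) = -6*Z + (3 + 4) = -6*Z + 7 = 7 - 6*Z)
1/A((1 - 2)*(-4 - 10), z(3)) = 1/(7 - 6*(1 - 2)*(-4 - 10)) = 1/(7 - (-6)*(-14)) = 1/(7 - 6*14) = 1/(7 - 84) = 1/(-77) = -1/77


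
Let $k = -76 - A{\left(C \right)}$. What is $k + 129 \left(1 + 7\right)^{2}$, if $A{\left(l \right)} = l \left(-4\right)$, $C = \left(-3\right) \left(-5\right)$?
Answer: $8240$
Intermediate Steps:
$C = 15$
$A{\left(l \right)} = - 4 l$
$k = -16$ ($k = -76 - \left(-4\right) 15 = -76 - -60 = -76 + 60 = -16$)
$k + 129 \left(1 + 7\right)^{2} = -16 + 129 \left(1 + 7\right)^{2} = -16 + 129 \cdot 8^{2} = -16 + 129 \cdot 64 = -16 + 8256 = 8240$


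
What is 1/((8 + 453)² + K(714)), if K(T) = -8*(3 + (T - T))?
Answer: 1/212497 ≈ 4.7060e-6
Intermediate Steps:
K(T) = -24 (K(T) = -8*(3 + 0) = -8*3 = -24)
1/((8 + 453)² + K(714)) = 1/((8 + 453)² - 24) = 1/(461² - 24) = 1/(212521 - 24) = 1/212497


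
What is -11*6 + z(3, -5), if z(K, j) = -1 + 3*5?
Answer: -52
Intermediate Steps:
z(K, j) = 14 (z(K, j) = -1 + 15 = 14)
-11*6 + z(3, -5) = -11*6 + 14 = -66 + 14 = -52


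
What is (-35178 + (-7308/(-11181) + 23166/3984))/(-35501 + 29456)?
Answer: 29013324711/4986576920 ≈ 5.8183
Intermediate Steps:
(-35178 + (-7308/(-11181) + 23166/3984))/(-35501 + 29456) = (-35178 + (-7308*(-1/11181) + 23166*(1/3984)))/(-6045) = (-35178 + (2436/3727 + 3861/664))*(-1/6045) = (-35178 + 16007451/2474728)*(-1/6045) = -87039974133/2474728*(-1/6045) = 29013324711/4986576920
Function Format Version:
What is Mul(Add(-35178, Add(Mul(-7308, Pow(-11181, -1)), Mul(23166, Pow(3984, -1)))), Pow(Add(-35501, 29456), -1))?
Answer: Rational(29013324711, 4986576920) ≈ 5.8183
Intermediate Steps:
Mul(Add(-35178, Add(Mul(-7308, Pow(-11181, -1)), Mul(23166, Pow(3984, -1)))), Pow(Add(-35501, 29456), -1)) = Mul(Add(-35178, Add(Mul(-7308, Rational(-1, 11181)), Mul(23166, Rational(1, 3984)))), Pow(-6045, -1)) = Mul(Add(-35178, Add(Rational(2436, 3727), Rational(3861, 664))), Rational(-1, 6045)) = Mul(Add(-35178, Rational(16007451, 2474728)), Rational(-1, 6045)) = Mul(Rational(-87039974133, 2474728), Rational(-1, 6045)) = Rational(29013324711, 4986576920)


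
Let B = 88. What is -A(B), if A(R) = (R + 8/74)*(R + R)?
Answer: -573760/37 ≈ -15507.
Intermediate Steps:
A(R) = 2*R*(4/37 + R) (A(R) = (R + 8*(1/74))*(2*R) = (R + 4/37)*(2*R) = (4/37 + R)*(2*R) = 2*R*(4/37 + R))
-A(B) = -2*88*(4 + 37*88)/37 = -2*88*(4 + 3256)/37 = -2*88*3260/37 = -1*573760/37 = -573760/37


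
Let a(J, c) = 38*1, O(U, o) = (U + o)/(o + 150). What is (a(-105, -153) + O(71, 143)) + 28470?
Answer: 8353058/293 ≈ 28509.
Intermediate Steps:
O(U, o) = (U + o)/(150 + o)
a(J, c) = 38
(a(-105, -153) + O(71, 143)) + 28470 = (38 + (71 + 143)/(150 + 143)) + 28470 = (38 + 214/293) + 28470 = 11348/293 + 28470 = 8353058/293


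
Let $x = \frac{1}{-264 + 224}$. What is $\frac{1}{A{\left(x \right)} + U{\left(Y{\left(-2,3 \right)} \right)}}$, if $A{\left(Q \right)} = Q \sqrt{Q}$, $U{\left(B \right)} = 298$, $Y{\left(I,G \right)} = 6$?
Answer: $\frac{19072000}{5683456001} + \frac{80 i \sqrt{10}}{5683456001} \approx 0.0033557 + 4.4512 \cdot 10^{-8} i$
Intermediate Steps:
$x = - \frac{1}{40}$ ($x = \frac{1}{-40} = - \frac{1}{40} \approx -0.025$)
$A{\left(Q \right)} = Q^{\frac{3}{2}}$
$\frac{1}{A{\left(x \right)} + U{\left(Y{\left(-2,3 \right)} \right)}} = \frac{1}{\left(- \frac{1}{40}\right)^{\frac{3}{2}} + 298} = \frac{1}{- \frac{i \sqrt{10}}{800} + 298} = \frac{1}{298 - \frac{i \sqrt{10}}{800}}$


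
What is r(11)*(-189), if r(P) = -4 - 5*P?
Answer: 11151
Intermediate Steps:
r(11)*(-189) = (-4 - 5*11)*(-189) = (-4 - 55)*(-189) = -59*(-189) = 11151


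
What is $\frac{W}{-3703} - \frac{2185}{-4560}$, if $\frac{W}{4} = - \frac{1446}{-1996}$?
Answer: $\frac{42429923}{88694256} \approx 0.47838$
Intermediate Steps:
$W = \frac{1446}{499}$ ($W = 4 \left(- \frac{1446}{-1996}\right) = 4 \left(\left(-1446\right) \left(- \frac{1}{1996}\right)\right) = 4 \cdot \frac{723}{998} = \frac{1446}{499} \approx 2.8978$)
$\frac{W}{-3703} - \frac{2185}{-4560} = \frac{1446}{499 \left(-3703\right)} - \frac{2185}{-4560} = \frac{1446}{499} \left(- \frac{1}{3703}\right) - - \frac{23}{48} = - \frac{1446}{1847797} + \frac{23}{48} = \frac{42429923}{88694256}$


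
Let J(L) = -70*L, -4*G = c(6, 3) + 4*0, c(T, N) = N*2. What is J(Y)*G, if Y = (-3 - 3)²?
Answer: 3780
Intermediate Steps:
c(T, N) = 2*N
G = -3/2 (G = -(2*3 + 4*0)/4 = -(6 + 0)/4 = -¼*6 = -3/2 ≈ -1.5000)
Y = 36 (Y = (-6)² = 36)
J(Y)*G = -70*36*(-3/2) = -2520*(-3/2) = 3780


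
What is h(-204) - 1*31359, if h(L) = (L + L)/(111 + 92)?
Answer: -6366285/203 ≈ -31361.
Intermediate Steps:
h(L) = 2*L/203 (h(L) = (2*L)/203 = (2*L)*(1/203) = 2*L/203)
h(-204) - 1*31359 = (2/203)*(-204) - 1*31359 = -408/203 - 31359 = -6366285/203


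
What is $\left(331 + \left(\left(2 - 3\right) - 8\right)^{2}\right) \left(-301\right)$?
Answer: $-124012$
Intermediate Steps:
$\left(331 + \left(\left(2 - 3\right) - 8\right)^{2}\right) \left(-301\right) = \left(331 + \left(-1 - 8\right)^{2}\right) \left(-301\right) = \left(331 + \left(-9\right)^{2}\right) \left(-301\right) = \left(331 + 81\right) \left(-301\right) = 412 \left(-301\right) = -124012$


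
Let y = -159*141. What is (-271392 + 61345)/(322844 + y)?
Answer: -210047/300425 ≈ -0.69917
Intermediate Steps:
y = -22419
(-271392 + 61345)/(322844 + y) = (-271392 + 61345)/(322844 - 22419) = -210047/300425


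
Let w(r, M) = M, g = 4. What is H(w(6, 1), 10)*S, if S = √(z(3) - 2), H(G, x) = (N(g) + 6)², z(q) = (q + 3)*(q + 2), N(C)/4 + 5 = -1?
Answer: 648*√7 ≈ 1714.4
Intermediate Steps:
N(C) = -24 (N(C) = -20 + 4*(-1) = -20 - 4 = -24)
z(q) = (2 + q)*(3 + q) (z(q) = (3 + q)*(2 + q) = (2 + q)*(3 + q))
H(G, x) = 324 (H(G, x) = (-24 + 6)² = (-18)² = 324)
S = 2*√7 (S = √((6 + 3² + 5*3) - 2) = √((6 + 9 + 15) - 2) = √(30 - 2) = √28 = 2*√7 ≈ 5.2915)
H(w(6, 1), 10)*S = 324*(2*√7) = 648*√7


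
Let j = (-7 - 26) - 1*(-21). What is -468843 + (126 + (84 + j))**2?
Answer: -429639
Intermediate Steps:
j = -12 (j = -33 + 21 = -12)
-468843 + (126 + (84 + j))**2 = -468843 + (126 + (84 - 12))**2 = -468843 + (126 + 72)**2 = -468843 + 198**2 = -468843 + 39204 = -429639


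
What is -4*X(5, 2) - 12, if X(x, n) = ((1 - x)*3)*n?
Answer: 84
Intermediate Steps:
X(x, n) = n*(3 - 3*x) (X(x, n) = (3 - 3*x)*n = n*(3 - 3*x))
-4*X(5, 2) - 12 = -12*2*(1 - 1*5) - 12 = -12*2*(1 - 5) - 12 = -12*2*(-4) - 12 = -4*(-24) - 12 = 96 - 12 = 84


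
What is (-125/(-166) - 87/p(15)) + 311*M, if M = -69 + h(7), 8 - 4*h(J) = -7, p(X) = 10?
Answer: -33699157/1660 ≈ -20301.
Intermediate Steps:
h(J) = 15/4 (h(J) = 2 - ¼*(-7) = 2 + 7/4 = 15/4)
M = -261/4 (M = -69 + 15/4 = -261/4 ≈ -65.250)
(-125/(-166) - 87/p(15)) + 311*M = (-125/(-166) - 87/10) + 311*(-261/4) = (-125*(-1/166) - 87*⅒) - 81171/4 = (125/166 - 87/10) - 81171/4 = -3298/415 - 81171/4 = -33699157/1660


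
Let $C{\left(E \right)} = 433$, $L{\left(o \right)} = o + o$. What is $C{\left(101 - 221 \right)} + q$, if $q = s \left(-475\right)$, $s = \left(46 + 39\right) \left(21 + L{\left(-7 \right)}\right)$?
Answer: $-282192$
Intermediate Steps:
$L{\left(o \right)} = 2 o$
$s = 595$ ($s = \left(46 + 39\right) \left(21 + 2 \left(-7\right)\right) = 85 \left(21 - 14\right) = 85 \cdot 7 = 595$)
$q = -282625$ ($q = 595 \left(-475\right) = -282625$)
$C{\left(101 - 221 \right)} + q = 433 - 282625 = -282192$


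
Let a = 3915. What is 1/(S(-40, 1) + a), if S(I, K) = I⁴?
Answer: 1/2563915 ≈ 3.9003e-7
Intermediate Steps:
1/(S(-40, 1) + a) = 1/((-40)⁴ + 3915) = 1/(2560000 + 3915) = 1/2563915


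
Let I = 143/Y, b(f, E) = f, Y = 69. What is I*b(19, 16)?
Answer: 2717/69 ≈ 39.377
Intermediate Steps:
I = 143/69 ≈ 2.0725
I*b(19, 16) = (143/69)*19 = 2717/69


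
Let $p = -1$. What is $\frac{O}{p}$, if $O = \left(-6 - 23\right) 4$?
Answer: $116$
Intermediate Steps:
$O = -116$ ($O = \left(-29\right) 4 = -116$)
$\frac{O}{p} = \frac{1}{-1} \left(-116\right) = \left(-1\right) \left(-116\right) = 116$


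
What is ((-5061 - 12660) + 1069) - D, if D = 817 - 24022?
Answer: 6553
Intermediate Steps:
D = -23205
((-5061 - 12660) + 1069) - D = ((-5061 - 12660) + 1069) - 1*(-23205) = (-17721 + 1069) + 23205 = -16652 + 23205 = 6553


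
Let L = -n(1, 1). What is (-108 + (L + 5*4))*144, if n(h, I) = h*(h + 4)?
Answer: -13392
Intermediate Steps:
n(h, I) = h*(4 + h)
L = -5 (L = -(4 + 1) = -5 ≈ -5.0000)
(-108 + (L + 5*4))*144 = (-108 + (-5 + 5*4))*144 = (-108 + (-5 + 20))*144 = (-108 + 15)*144 = -93*144 = -13392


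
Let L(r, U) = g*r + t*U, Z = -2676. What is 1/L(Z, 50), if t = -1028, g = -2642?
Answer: 1/7018592 ≈ 1.4248e-7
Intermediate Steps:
L(r, U) = -2642*r - 1028*U
1/L(Z, 50) = 1/(-2642*(-2676) - 1028*50) = 1/(7069992 - 51400) = 1/7018592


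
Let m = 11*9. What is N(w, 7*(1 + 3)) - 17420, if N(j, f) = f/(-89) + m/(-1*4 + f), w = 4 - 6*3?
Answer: -12400327/712 ≈ -17416.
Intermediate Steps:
m = 99
w = -14 (w = 4 - 18 = -14)
N(j, f) = 99/(-4 + f) - f/89 (N(j, f) = f/(-89) + 99/(-1*4 + f) = f*(-1/89) + 99/(-4 + f) = -f/89 + 99/(-4 + f) = 99/(-4 + f) - f/89)
N(w, 7*(1 + 3)) - 17420 = (8811 - (7*(1 + 3))² + 4*(7*(1 + 3)))/(89*(-4 + 7*(1 + 3))) - 17420 = (8811 - (7*4)² + 4*(7*4))/(89*(-4 + 7*4)) - 17420 = (8811 - 1*28² + 4*28)/(89*(-4 + 28)) - 17420 = (1/89)*(8811 - 1*784 + 112)/24 - 17420 = (1/89)*(1/24)*(8811 - 784 + 112) - 17420 = (1/89)*(1/24)*8139 - 17420 = 2713/712 - 17420 = -12400327/712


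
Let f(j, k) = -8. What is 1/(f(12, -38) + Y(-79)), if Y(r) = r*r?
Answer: 1/6233 ≈ 0.00016044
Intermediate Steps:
Y(r) = r²
1/(f(12, -38) + Y(-79)) = 1/(-8 + (-79)²) = 1/(-8 + 6241) = 1/6233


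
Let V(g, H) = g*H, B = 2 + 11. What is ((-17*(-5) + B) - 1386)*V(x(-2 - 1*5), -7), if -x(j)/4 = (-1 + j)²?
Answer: -2308096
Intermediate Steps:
B = 13
x(j) = -4*(-1 + j)²
V(g, H) = H*g
((-17*(-5) + B) - 1386)*V(x(-2 - 1*5), -7) = ((-17*(-5) + 13) - 1386)*(-(-28)*(-1 + (-2 - 1*5))²) = ((85 + 13) - 1386)*(-(-28)*(-1 + (-2 - 5))²) = (98 - 1386)*(-(-28)*(-1 - 7)²) = -(-9016)*(-4*(-8)²) = -(-9016)*(-4*64) = -(-9016)*(-256) = -1288*1792 = -2308096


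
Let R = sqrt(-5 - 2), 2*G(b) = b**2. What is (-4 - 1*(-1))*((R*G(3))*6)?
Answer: -81*I*sqrt(7) ≈ -214.31*I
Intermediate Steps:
G(b) = b**2/2
R = I*sqrt(7) (R = sqrt(-7) = I*sqrt(7) ≈ 2.6458*I)
(-4 - 1*(-1))*((R*G(3))*6) = (-4 - 1*(-1))*(((I*sqrt(7))*((1/2)*3**2))*6) = (-4 + 1)*(((I*sqrt(7))*((1/2)*9))*6) = -3*(I*sqrt(7))*(9/2)*6 = -3*9*I*sqrt(7)/2*6 = -81*I*sqrt(7)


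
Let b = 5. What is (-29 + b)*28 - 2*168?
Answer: -1008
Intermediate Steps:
(-29 + b)*28 - 2*168 = (-29 + 5)*28 - 2*168 = -24*28 - 336 = -672 - 336 = -1008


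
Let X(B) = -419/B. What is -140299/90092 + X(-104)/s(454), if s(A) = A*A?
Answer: -751855148647/482804469472 ≈ -1.5573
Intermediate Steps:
s(A) = A²
-140299/90092 + X(-104)/s(454) = -140299/90092 + (-419/(-104))/(454²) = -140299*1/90092 - 419*(-1/104)/206116 = -140299/90092 + (419/104)*(1/206116) = -140299/90092 + 419/21436064 = -751855148647/482804469472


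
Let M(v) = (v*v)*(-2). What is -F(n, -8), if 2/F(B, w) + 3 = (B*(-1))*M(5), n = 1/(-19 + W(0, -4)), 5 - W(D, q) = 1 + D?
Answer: 6/19 ≈ 0.31579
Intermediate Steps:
W(D, q) = 4 - D (W(D, q) = 5 - (1 + D) = 5 + (-1 - D) = 4 - D)
M(v) = -2*v² (M(v) = v²*(-2) = -2*v²)
n = -1/15 (n = 1/(-19 + (4 - 1*0)) = 1/(-19 + (4 + 0)) = 1/(-19 + 4) = 1/(-15) = -1/15 ≈ -0.066667)
F(B, w) = 2/(-3 + 50*B) (F(B, w) = 2/(-3 + (B*(-1))*(-2*5²)) = 2/(-3 + (-B)*(-2*25)) = 2/(-3 - B*(-50)) = 2/(-3 + 50*B))
-F(n, -8) = -2/(-3 + 50*(-1/15)) = -2/(-3 - 10/3) = -2/(-19/3) = -2*(-3)/19 = -1*(-6/19) = 6/19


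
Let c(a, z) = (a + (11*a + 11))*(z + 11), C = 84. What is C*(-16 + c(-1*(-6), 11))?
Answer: 152040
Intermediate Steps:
c(a, z) = (11 + z)*(11 + 12*a) (c(a, z) = (a + (11 + 11*a))*(11 + z) = (11 + 12*a)*(11 + z) = (11 + z)*(11 + 12*a))
C*(-16 + c(-1*(-6), 11)) = 84*(-16 + (121 + 11*11 + 132*(-1*(-6)) + 12*(-1*(-6))*11)) = 84*(-16 + (121 + 121 + 132*6 + 12*6*11)) = 84*(-16 + (121 + 121 + 792 + 792)) = 84*(-16 + 1826) = 84*1810 = 152040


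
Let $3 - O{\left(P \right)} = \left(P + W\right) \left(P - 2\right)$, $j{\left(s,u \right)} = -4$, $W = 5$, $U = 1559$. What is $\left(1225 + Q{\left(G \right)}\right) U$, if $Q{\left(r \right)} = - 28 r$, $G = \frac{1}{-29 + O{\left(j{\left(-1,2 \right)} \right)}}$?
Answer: $\frac{9559788}{5} \approx 1.912 \cdot 10^{6}$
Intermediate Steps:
$O{\left(P \right)} = 3 - \left(-2 + P\right) \left(5 + P\right)$ ($O{\left(P \right)} = 3 - \left(P + 5\right) \left(P - 2\right) = 3 - \left(5 + P\right) \left(-2 + P\right) = 3 - \left(-2 + P\right) \left(5 + P\right)$)
$G = - \frac{1}{20}$ ($G = \frac{1}{-29 - -9} = \frac{1}{-29 + \left(13 - 16 + 12\right)} = \frac{1}{-29 + 9} = \frac{1}{-20} = - \frac{1}{20} \approx -0.05$)
$\left(1225 + Q{\left(G \right)}\right) U = \left(1225 - - \frac{7}{5}\right) 1559 = \left(1225 + \frac{7}{5}\right) 1559 = \frac{6132}{5} \cdot 1559 = \frac{9559788}{5}$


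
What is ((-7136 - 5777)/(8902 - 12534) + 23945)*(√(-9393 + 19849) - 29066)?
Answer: -1264097096549/1816 + 86981153*√2614/1816 ≈ -6.9364e+8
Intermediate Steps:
((-7136 - 5777)/(8902 - 12534) + 23945)*(√(-9393 + 19849) - 29066) = (-12913/(-3632) + 23945)*(√10456 - 29066) = (-12913*(-1/3632) + 23945)*(2*√2614 - 29066) = (12913/3632 + 23945)*(-29066 + 2*√2614) = 86981153*(-29066 + 2*√2614)/3632 = -1264097096549/1816 + 86981153*√2614/1816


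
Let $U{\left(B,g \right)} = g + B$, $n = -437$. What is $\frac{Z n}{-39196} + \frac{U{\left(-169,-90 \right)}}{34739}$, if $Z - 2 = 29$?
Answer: $\frac{460457469}{1361629844} \approx 0.33817$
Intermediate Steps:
$Z = 31$ ($Z = 2 + 29 = 31$)
$U{\left(B,g \right)} = B + g$
$\frac{Z n}{-39196} + \frac{U{\left(-169,-90 \right)}}{34739} = \frac{31 \left(-437\right)}{-39196} + \frac{-169 - 90}{34739} = \left(-13547\right) \left(- \frac{1}{39196}\right) - \frac{259}{34739} = \frac{13547}{39196} - \frac{259}{34739} = \frac{460457469}{1361629844}$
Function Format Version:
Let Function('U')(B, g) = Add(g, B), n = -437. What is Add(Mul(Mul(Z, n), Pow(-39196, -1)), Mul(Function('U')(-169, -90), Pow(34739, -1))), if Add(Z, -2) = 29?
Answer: Rational(460457469, 1361629844) ≈ 0.33817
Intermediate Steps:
Z = 31 (Z = Add(2, 29) = 31)
Function('U')(B, g) = Add(B, g)
Add(Mul(Mul(Z, n), Pow(-39196, -1)), Mul(Function('U')(-169, -90), Pow(34739, -1))) = Add(Mul(Mul(31, -437), Pow(-39196, -1)), Mul(Add(-169, -90), Pow(34739, -1))) = Add(Mul(-13547, Rational(-1, 39196)), Mul(-259, Rational(1, 34739))) = Add(Rational(13547, 39196), Rational(-259, 34739)) = Rational(460457469, 1361629844)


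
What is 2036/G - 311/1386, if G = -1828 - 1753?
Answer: -3935587/4963266 ≈ -0.79294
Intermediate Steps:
G = -3581
2036/G - 311/1386 = 2036/(-3581) - 311/1386 = 2036*(-1/3581) - 311*1/1386 = -2036/3581 - 311/1386 = -3935587/4963266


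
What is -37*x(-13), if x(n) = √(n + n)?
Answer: -37*I*√26 ≈ -188.66*I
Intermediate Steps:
x(n) = √2*√n (x(n) = √(2*n) = √2*√n)
-37*x(-13) = -37*√2*√(-13) = -37*√2*I*√13 = -37*I*√26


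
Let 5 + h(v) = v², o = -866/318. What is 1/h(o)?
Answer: 25281/61084 ≈ 0.41387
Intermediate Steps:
o = -433/159 (o = -866*1/318 = -433/159 ≈ -2.7233)
h(v) = -5 + v²
1/h(o) = 1/(-5 + (-433/159)²) = 1/(-5 + 187489/25281) = 1/(61084/25281) = 25281/61084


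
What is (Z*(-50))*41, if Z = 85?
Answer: -174250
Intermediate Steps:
(Z*(-50))*41 = (85*(-50))*41 = -4250*41 = -174250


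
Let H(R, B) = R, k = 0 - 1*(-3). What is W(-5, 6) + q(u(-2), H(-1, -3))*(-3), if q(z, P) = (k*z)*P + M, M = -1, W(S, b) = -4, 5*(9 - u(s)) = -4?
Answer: 436/5 ≈ 87.200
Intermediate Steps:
k = 3 (k = 0 + 3 = 3)
u(s) = 49/5 (u(s) = 9 - 1/5*(-4) = 9 + 4/5 = 49/5)
q(z, P) = -1 + 3*P*z (q(z, P) = (3*z)*P - 1 = 3*P*z - 1 = -1 + 3*P*z)
W(-5, 6) + q(u(-2), H(-1, -3))*(-3) = -4 + (-1 + 3*(-1)*(49/5))*(-3) = -4 + (-1 - 147/5)*(-3) = -4 - 152/5*(-3) = -4 + 456/5 = 436/5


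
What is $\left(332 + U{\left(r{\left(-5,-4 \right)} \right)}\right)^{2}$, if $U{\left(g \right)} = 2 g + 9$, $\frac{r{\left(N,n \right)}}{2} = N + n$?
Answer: $93025$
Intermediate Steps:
$r{\left(N,n \right)} = 2 N + 2 n$ ($r{\left(N,n \right)} = 2 \left(N + n\right) = 2 N + 2 n$)
$U{\left(g \right)} = 9 + 2 g$
$\left(332 + U{\left(r{\left(-5,-4 \right)} \right)}\right)^{2} = \left(332 + \left(9 + 2 \left(2 \left(-5\right) + 2 \left(-4\right)\right)\right)\right)^{2} = \left(332 + \left(9 + 2 \left(-10 - 8\right)\right)\right)^{2} = \left(332 + \left(9 + 2 \left(-18\right)\right)\right)^{2} = \left(332 + \left(9 - 36\right)\right)^{2} = \left(332 - 27\right)^{2} = 305^{2} = 93025$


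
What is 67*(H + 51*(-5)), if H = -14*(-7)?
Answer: -10519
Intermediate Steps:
H = 98
67*(H + 51*(-5)) = 67*(98 + 51*(-5)) = 67*(98 - 255) = 67*(-157) = -10519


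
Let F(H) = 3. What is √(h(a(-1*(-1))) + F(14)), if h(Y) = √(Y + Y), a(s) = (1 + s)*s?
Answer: √5 ≈ 2.2361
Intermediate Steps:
a(s) = s*(1 + s)
h(Y) = √2*√Y (h(Y) = √(2*Y) = √2*√Y)
√(h(a(-1*(-1))) + F(14)) = √(√2*√((-1*(-1))*(1 - 1*(-1))) + 3) = √(√2*√(1*(1 + 1)) + 3) = √(√2*√(1*2) + 3) = √(√2*√2 + 3) = √(2 + 3) = √5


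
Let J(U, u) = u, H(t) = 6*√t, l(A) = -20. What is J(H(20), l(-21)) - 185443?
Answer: -185463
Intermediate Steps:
J(H(20), l(-21)) - 185443 = -20 - 185443 = -185463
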